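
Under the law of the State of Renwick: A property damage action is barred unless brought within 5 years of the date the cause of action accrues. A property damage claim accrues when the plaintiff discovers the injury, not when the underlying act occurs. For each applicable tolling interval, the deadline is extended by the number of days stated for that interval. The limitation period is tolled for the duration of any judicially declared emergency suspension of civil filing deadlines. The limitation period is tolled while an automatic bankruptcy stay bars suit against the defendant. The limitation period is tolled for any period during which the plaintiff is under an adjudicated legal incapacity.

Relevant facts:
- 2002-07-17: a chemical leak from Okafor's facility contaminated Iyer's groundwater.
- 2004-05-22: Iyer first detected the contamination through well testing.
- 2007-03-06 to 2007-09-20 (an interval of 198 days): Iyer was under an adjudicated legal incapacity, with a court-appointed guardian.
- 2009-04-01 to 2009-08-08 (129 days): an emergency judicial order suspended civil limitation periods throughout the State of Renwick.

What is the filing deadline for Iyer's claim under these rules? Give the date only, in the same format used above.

2010-04-14

The claim did not accrue until Iyer discovered the injury on 2004-05-22; the 2002-07-17 act date does not start the clock under the stated rule.
5 years from 2004-05-22 is 2009-05-22.
Because the plaintiff's legal incapacity ran from 2007-03-06 to 2007-09-20, the deadline is extended by 198 days to 2009-12-06.
The emergency suspension of filing deadlines from 2009-04-01 to 2009-08-08 tolled the period for 129 days, extending the deadline to 2010-04-14.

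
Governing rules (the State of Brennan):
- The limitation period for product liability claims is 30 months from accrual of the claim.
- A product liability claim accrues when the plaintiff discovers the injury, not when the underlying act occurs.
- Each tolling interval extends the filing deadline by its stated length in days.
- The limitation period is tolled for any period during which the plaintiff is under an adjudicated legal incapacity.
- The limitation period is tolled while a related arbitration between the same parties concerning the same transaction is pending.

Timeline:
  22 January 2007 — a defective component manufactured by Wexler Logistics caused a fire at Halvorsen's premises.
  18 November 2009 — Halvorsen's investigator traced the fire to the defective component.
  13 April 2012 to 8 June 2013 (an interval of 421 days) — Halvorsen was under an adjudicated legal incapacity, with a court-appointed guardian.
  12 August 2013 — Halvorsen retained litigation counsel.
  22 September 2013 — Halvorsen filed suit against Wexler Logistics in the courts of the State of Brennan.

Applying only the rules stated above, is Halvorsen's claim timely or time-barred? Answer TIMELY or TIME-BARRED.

Under the discovery rule, the claim accrued on 18 November 2009, when Halvorsen discovered the injury — not on the 22 January 2007 date of the underlying act.
30 months from 18 November 2009 is 18 May 2012.
Because the plaintiff's legal incapacity ran from 13 April 2012 to 8 June 2013, the deadline is extended by 421 days to 13 July 2013.
The other events in the timeline have no effect on the limitation period under the stated rules.
The 22 September 2013 filing falls after the 13 July 2013 deadline; the claim is time-barred.

TIME-BARRED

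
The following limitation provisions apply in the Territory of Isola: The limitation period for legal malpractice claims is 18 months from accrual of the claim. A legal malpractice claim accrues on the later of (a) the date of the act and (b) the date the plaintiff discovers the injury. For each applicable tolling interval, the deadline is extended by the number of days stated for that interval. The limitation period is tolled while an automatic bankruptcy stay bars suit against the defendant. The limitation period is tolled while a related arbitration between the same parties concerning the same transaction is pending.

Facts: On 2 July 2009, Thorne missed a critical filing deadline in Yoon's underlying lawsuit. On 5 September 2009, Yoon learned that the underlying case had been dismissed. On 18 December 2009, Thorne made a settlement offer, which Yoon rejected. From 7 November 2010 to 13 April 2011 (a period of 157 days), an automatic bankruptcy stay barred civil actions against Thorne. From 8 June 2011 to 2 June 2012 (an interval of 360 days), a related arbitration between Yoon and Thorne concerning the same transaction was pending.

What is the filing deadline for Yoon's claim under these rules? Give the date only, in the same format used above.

Because discovery on 5 September 2009 post-dates the 2 July 2009 act, accrual under the later-of rule falls on 5 September 2009.
The untolled deadline — 18 months after 5 September 2009 — is 5 March 2011.
The automatic bankruptcy stay from 7 November 2010 to 13 April 2011 tolled the period for 157 days, extending the deadline to 9 August 2011.
The period was tolled for 360 days by the pending related arbitration (8 June 2011 to 2 June 2012), pushing the deadline to 3 August 2012.
The other events in the timeline have no effect on the limitation period under the stated rules.

3 August 2012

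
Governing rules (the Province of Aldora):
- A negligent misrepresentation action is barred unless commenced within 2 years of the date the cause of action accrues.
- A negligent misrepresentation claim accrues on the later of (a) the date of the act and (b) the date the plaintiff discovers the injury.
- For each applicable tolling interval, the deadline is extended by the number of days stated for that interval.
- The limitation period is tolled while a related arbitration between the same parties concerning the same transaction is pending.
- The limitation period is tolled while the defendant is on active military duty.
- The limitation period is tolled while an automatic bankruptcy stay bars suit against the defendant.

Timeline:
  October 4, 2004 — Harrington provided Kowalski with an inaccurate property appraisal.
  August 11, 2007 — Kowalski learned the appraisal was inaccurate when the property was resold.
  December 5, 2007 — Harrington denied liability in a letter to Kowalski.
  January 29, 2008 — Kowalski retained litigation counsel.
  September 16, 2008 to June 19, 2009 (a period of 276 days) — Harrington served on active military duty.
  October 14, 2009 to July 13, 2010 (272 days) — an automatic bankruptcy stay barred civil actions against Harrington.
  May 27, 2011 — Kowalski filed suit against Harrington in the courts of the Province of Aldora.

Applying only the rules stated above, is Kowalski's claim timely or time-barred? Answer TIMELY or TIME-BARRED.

TIME-BARRED

Taking the later of the act (October 4, 2004) and discovery (August 11, 2007), the claim accrued on August 11, 2007.
The untolled deadline — 2 years after August 11, 2007 — is August 11, 2009.
The defendant's active military service from September 16, 2008 to June 19, 2009 tolled the period for 276 days, extending the deadline to May 14, 2010.
The period was tolled for 272 days by the automatic bankruptcy stay (October 14, 2009 to July 13, 2010), pushing the deadline to February 10, 2011.
None of the other events listed affects the running of the period under the stated rules.
Filing on May 27, 2011 missed the February 10, 2011 deadline — the action is time-barred.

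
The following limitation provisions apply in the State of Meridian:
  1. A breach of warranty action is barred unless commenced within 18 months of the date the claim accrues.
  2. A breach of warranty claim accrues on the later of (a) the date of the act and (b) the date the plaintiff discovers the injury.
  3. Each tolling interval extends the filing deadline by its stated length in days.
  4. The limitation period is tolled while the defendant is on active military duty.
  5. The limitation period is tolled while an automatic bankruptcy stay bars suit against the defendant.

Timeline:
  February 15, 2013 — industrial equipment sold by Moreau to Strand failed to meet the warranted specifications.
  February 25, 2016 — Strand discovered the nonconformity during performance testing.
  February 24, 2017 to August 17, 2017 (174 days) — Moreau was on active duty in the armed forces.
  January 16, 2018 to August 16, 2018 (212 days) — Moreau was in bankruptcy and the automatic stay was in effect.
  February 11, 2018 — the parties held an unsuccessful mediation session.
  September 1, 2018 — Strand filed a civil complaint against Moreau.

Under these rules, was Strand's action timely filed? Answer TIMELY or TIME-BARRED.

The claim accrued on February 25, 2016 — the later of the February 15, 2013 act and the February 25, 2016 discovery.
The untolled deadline — 18 months after February 25, 2016 — is August 25, 2017.
The defendant's active military service from February 24, 2017 to August 17, 2017 tolled the period for 174 days, extending the deadline to February 15, 2018.
The automatic bankruptcy stay from January 16, 2018 to August 16, 2018 tolled the period for 212 days, extending the deadline to September 15, 2018.
Nothing else in the chronology tolls or restarts the period.
Strand filed on September 1, 2018, before the September 15, 2018 deadline, so the action is timely.

TIMELY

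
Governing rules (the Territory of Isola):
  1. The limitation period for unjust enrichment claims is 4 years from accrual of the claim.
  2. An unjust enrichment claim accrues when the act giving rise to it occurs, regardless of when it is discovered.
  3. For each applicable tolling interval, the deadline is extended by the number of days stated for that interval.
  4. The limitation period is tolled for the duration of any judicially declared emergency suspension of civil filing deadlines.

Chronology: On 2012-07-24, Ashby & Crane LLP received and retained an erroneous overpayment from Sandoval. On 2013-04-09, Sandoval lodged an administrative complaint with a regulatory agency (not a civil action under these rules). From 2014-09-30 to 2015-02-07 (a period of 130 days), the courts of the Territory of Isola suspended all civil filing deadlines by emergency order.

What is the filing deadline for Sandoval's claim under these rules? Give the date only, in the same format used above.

2016-12-01

The claim accrued on 2012-07-24, the date of the act.
The untolled deadline — 4 years after 2012-07-24 — is 2016-07-24.
The emergency suspension of filing deadlines from 2014-09-30 to 2015-02-07 tolled the period for 130 days, extending the deadline to 2016-12-01.
The other events in the timeline have no effect on the limitation period under the stated rules.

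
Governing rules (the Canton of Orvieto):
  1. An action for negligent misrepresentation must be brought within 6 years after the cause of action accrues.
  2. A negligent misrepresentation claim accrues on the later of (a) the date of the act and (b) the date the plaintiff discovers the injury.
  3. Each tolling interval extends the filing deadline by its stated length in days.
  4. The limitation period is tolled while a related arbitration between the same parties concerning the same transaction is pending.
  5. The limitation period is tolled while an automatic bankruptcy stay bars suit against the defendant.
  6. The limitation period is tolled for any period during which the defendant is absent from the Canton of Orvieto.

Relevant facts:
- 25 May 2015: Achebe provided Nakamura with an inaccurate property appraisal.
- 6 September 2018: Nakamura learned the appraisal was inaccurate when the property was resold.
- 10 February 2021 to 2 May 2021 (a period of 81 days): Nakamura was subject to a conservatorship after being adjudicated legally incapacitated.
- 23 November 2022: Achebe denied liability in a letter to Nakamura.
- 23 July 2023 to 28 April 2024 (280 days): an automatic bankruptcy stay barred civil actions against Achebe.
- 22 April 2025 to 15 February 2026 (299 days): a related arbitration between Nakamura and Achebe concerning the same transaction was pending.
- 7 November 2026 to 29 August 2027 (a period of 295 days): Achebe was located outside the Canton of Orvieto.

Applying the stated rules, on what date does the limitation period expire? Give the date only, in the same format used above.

8 April 2026

Taking the later of the act (25 May 2015) and discovery (6 September 2018), the claim accrued on 6 September 2018.
The untolled deadline — 6 years after 6 September 2018 — is 6 September 2024.
Because the automatic bankruptcy stay ran from 23 July 2023 to 28 April 2024, the deadline is extended by 280 days to 13 June 2025.
Because the pending related arbitration ran from 22 April 2025 to 15 February 2026, the deadline is extended by 299 days to 8 April 2026.
By the time the defendant's absence from the jurisdiction began on 7 November 2026, the limitation period had already expired on 8 April 2026; that interval cannot revive it.
The plaintiff's legal incapacity from 10 February 2021 to 2 May 2021 does not toll the period, because no stated rule makes the plaintiff's incapacity a tolling event.
None of the other events listed affects the running of the period under the stated rules.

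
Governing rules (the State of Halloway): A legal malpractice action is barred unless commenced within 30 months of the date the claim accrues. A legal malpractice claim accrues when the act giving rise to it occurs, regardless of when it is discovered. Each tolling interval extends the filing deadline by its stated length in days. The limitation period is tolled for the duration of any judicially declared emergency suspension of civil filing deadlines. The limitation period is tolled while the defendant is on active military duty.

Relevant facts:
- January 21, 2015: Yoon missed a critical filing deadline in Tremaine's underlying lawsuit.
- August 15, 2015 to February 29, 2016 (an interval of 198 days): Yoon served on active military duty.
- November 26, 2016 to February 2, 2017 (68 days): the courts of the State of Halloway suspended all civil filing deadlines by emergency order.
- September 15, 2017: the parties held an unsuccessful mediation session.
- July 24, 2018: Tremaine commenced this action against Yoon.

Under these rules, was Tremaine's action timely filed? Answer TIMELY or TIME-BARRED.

TIME-BARRED

The claim accrued on January 21, 2015, the date of the act.
The untolled deadline — 30 months after January 21, 2015 — is July 21, 2017.
The defendant's active military service from August 15, 2015 to February 29, 2016 tolled the period for 198 days, extending the deadline to February 4, 2018.
Because the emergency suspension of filing deadlines ran from November 26, 2016 to February 2, 2017, the deadline is extended by 68 days to April 13, 2018.
Nothing else in the chronology tolls or restarts the period.
Filing on July 24, 2018 missed the April 13, 2018 deadline — the action is time-barred.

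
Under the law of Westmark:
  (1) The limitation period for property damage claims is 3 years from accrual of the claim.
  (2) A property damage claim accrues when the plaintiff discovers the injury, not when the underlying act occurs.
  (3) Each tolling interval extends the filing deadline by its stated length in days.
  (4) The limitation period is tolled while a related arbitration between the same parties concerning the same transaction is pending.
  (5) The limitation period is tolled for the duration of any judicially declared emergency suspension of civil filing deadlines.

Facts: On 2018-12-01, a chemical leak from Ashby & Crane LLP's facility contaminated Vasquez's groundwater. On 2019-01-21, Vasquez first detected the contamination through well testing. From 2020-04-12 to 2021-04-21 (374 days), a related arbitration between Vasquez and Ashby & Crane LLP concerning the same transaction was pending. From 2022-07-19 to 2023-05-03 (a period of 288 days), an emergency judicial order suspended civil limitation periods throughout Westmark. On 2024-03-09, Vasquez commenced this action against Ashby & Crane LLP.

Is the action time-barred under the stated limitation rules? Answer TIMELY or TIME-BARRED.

Under the discovery rule, the claim accrued on 2019-01-21, when Vasquez discovered the injury — not on the 2018-12-01 date of the underlying act.
The untolled deadline — 3 years after 2019-01-21 — is 2022-01-21.
Because the pending related arbitration ran from 2020-04-12 to 2021-04-21, the deadline is extended by 374 days to 2023-01-30.
The emergency suspension of filing deadlines from 2022-07-19 to 2023-05-03 tolled the period for 288 days, extending the deadline to 2023-11-14.
Filing on 2024-03-09 missed the 2023-11-14 deadline — the action is time-barred.

TIME-BARRED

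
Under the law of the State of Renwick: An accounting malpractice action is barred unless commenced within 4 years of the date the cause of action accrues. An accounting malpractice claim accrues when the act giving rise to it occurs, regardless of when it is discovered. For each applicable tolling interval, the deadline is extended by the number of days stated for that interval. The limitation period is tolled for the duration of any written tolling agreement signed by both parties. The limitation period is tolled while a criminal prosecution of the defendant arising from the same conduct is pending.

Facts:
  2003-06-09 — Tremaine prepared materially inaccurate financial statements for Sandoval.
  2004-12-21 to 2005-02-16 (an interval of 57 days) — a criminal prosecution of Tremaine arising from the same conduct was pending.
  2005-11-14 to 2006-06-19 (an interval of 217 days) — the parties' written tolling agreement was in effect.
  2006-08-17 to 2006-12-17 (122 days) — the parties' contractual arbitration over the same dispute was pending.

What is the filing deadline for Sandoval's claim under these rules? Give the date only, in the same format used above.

2008-03-09

The claim accrued on 2003-06-09, when the wrongful act occurred.
The untolled deadline — 4 years after 2003-06-09 — is 2007-06-09.
Because the pending criminal prosecution ran from 2004-12-21 to 2005-02-16, the deadline is extended by 57 days to 2007-08-05.
Because the written tolling agreement ran from 2005-11-14 to 2006-06-19, the deadline is extended by 217 days to 2008-03-09.
Although a pending arbitration ran from 2006-08-17 to 2006-12-17, the stated rules do not make that a tolling event, so it is disregarded.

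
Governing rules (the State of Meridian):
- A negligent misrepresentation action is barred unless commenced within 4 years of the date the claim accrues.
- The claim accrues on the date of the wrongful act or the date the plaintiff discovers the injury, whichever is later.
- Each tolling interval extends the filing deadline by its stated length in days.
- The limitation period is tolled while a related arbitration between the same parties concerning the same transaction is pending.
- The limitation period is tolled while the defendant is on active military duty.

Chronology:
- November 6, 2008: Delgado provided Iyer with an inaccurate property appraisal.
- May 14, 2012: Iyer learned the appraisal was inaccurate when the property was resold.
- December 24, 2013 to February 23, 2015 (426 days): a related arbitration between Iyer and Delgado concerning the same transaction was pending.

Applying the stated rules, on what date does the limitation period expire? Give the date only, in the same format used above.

Because discovery on May 14, 2012 post-dates the November 6, 2008 act, accrual under the later-of rule falls on May 14, 2012.
4 years from May 14, 2012 is May 14, 2016.
The pending related arbitration from December 24, 2013 to February 23, 2015 tolled the period for 426 days, extending the deadline to July 14, 2017.

July 14, 2017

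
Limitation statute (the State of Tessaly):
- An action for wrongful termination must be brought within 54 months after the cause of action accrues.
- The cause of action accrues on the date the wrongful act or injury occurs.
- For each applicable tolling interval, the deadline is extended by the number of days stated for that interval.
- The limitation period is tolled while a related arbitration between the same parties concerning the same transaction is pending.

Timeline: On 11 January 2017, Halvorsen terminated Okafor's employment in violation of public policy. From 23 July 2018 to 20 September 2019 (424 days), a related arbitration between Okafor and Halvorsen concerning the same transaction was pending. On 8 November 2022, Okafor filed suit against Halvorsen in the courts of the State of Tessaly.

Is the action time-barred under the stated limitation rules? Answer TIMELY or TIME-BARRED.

TIME-BARRED

The cause of action accrued on 11 January 2017, the date of the act.
Adding the 54 months base period to 11 January 2017 gives a deadline of 11 July 2021, before any tolling.
The pending related arbitration from 23 July 2018 to 20 September 2019 tolled the period for 424 days, extending the deadline to 8 September 2022.
Okafor filed on 8 November 2022, after the 8 September 2022 deadline, so the action is time-barred.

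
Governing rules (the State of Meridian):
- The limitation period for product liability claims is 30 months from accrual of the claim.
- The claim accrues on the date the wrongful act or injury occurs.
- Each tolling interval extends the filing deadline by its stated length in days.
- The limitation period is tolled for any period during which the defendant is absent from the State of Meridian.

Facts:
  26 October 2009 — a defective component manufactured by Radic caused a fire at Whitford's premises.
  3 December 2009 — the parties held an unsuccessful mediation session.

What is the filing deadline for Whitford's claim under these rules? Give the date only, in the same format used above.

26 April 2012

The claim accrued on 26 October 2009, when the wrongful act occurred.
30 months from 26 October 2009 is 26 April 2012.
The other events in the timeline have no effect on the limitation period under the stated rules.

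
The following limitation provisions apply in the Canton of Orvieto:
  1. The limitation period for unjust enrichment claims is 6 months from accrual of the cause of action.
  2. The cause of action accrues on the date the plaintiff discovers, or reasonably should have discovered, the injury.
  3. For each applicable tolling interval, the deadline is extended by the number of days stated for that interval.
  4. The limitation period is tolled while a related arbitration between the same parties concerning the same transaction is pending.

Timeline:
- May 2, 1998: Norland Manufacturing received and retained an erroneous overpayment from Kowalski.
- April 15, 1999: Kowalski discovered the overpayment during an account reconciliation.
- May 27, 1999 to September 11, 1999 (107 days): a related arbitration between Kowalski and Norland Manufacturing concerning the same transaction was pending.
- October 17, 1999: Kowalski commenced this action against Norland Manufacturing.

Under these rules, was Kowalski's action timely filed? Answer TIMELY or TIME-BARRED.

TIMELY

Accrual is tied to discovery, so the period began on April 15, 1999 rather than on May 2, 1998 when the act occurred.
The untolled deadline — 6 months after April 15, 1999 — is October 15, 1999.
Because the pending related arbitration ran from May 27, 1999 to September 11, 1999, the deadline is extended by 107 days to January 30, 2000.
The October 17, 1999 filing precedes the January 30, 2000 deadline; the claim is timely.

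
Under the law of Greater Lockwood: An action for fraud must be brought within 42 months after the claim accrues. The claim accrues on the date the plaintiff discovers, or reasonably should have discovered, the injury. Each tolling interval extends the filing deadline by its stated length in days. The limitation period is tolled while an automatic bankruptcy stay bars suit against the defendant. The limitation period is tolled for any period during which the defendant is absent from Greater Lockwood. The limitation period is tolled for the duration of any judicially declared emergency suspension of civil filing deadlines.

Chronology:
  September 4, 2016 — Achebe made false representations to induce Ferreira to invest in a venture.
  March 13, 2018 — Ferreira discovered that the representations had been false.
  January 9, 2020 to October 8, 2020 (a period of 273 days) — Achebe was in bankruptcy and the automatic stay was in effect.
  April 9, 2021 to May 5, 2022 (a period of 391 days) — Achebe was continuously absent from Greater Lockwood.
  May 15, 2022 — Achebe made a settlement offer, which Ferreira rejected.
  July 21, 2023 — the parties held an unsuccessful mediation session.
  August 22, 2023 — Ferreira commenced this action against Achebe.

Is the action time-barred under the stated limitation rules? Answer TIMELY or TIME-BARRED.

The claim did not accrue until Ferreira discovered the injury on March 13, 2018; the September 4, 2016 act date does not start the clock under the stated rule.
The untolled deadline — 42 months after March 13, 2018 — is September 13, 2021.
The automatic bankruptcy stay from January 9, 2020 to October 8, 2020 tolled the period for 273 days, extending the deadline to June 13, 2022.
Because the defendant's absence from the jurisdiction ran from April 9, 2021 to May 5, 2022, the deadline is extended by 391 days to July 9, 2023.
None of the other events listed affects the running of the period under the stated rules.
The August 22, 2023 filing falls after the July 9, 2023 deadline; the claim is time-barred.

TIME-BARRED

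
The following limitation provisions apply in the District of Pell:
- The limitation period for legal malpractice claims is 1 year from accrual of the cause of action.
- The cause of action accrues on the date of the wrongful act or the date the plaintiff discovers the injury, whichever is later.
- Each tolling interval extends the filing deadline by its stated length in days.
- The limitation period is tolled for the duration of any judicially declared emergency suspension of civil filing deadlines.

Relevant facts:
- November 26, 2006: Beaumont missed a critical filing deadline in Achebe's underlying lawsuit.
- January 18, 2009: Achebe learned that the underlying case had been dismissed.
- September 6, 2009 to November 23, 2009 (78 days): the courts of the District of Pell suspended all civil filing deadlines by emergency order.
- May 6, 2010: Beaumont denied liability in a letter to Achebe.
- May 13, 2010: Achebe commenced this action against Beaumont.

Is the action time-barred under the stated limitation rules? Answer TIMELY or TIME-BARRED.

Taking the later of the act (November 26, 2006) and discovery (January 18, 2009), the claim accrued on January 18, 2009.
The untolled deadline — 1 year after January 18, 2009 — is January 18, 2010.
The period was tolled for 78 days by the emergency suspension of filing deadlines (September 6, 2009 to November 23, 2009), pushing the deadline to April 6, 2010.
None of the other events listed affects the running of the period under the stated rules.
Achebe filed on May 13, 2010, after the April 6, 2010 deadline, so the action is time-barred.

TIME-BARRED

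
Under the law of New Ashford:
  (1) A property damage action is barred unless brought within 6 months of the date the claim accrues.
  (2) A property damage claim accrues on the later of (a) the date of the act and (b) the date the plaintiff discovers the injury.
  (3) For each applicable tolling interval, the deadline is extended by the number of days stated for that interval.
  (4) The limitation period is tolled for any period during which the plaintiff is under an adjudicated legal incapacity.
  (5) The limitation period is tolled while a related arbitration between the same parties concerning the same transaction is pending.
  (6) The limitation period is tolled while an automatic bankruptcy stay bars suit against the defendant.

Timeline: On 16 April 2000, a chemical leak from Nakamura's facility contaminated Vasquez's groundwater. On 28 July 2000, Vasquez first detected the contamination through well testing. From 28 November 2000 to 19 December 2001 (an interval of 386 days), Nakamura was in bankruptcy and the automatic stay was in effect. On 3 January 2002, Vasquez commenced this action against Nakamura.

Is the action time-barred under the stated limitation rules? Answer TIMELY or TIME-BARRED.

TIMELY

The claim accrued on 28 July 2000 — the later of the 16 April 2000 act and the 28 July 2000 discovery.
Adding the 6 months base period to 28 July 2000 gives a deadline of 28 January 2001, before any tolling.
The automatic bankruptcy stay from 28 November 2000 to 19 December 2001 tolled the period for 386 days, extending the deadline to 18 February 2002.
Filing on 3 January 2002 beat the 18 February 2002 deadline — the action is timely.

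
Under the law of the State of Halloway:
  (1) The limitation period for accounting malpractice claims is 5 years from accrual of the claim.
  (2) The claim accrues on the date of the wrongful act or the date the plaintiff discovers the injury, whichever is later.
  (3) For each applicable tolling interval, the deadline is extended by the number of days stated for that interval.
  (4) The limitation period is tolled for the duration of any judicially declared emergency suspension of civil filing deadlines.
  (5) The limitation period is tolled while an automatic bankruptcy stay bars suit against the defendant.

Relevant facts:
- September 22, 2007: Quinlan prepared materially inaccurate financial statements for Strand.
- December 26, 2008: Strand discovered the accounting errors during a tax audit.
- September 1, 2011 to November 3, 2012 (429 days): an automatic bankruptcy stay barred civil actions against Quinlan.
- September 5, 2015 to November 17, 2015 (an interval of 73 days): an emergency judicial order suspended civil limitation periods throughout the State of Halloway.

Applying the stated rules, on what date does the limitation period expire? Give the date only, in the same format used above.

February 28, 2015

Taking the later of the act (September 22, 2007) and discovery (December 26, 2008), the claim accrued on December 26, 2008.
The untolled deadline — 5 years after December 26, 2008 — is December 26, 2013.
Because the automatic bankruptcy stay ran from September 1, 2011 to November 3, 2012, the deadline is extended by 429 days to February 28, 2015.
The emergency suspension of filing deadlines from September 5, 2015 to November 17, 2015 began after the period had already run on February 28, 2015, so it has no tolling effect.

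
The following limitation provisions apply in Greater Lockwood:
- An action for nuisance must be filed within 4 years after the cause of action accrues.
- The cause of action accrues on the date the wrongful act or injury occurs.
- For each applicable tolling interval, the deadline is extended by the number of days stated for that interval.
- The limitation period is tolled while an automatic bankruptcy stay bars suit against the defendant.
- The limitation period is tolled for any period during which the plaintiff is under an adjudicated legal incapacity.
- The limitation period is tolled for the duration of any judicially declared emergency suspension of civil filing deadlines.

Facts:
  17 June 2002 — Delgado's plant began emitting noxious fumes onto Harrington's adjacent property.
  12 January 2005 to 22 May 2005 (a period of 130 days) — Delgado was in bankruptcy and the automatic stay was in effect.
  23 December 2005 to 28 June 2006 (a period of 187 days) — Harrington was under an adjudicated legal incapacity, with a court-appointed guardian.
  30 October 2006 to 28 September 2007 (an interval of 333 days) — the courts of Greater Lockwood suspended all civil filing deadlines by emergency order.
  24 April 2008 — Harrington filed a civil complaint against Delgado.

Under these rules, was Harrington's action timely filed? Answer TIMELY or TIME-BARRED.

TIME-BARRED

The claim accrued on 17 June 2002, when the wrongful act occurred.
4 years from 17 June 2002 is 17 June 2006.
The period was tolled for 130 days by the automatic bankruptcy stay (12 January 2005 to 22 May 2005), pushing the deadline to 25 October 2006.
The period was tolled for 187 days by the plaintiff's legal incapacity (23 December 2005 to 28 June 2006), pushing the deadline to 30 April 2007.
The period was tolled for 333 days by the emergency suspension of filing deadlines (30 October 2006 to 28 September 2007), pushing the deadline to 28 March 2008.
The 24 April 2008 filing falls after the 28 March 2008 deadline; the claim is time-barred.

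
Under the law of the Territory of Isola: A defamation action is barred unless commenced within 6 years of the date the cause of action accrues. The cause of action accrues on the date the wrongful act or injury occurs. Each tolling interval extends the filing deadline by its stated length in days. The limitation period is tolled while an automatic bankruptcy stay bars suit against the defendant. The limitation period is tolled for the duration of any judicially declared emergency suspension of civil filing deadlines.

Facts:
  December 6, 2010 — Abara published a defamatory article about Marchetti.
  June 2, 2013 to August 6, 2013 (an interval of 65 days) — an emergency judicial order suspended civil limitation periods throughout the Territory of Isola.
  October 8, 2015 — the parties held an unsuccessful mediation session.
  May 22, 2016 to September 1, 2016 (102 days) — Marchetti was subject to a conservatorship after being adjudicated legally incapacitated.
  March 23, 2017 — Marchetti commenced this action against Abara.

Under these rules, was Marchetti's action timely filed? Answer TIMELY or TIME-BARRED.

TIME-BARRED

The cause of action accrued on December 6, 2010, the date of the act.
The untolled deadline — 6 years after December 6, 2010 — is December 6, 2016.
The emergency suspension of filing deadlines from June 2, 2013 to August 6, 2013 tolled the period for 65 days, extending the deadline to February 9, 2017.
No stated provision tolls the period for the plaintiff's incapacity, so the interval from May 22, 2016 to September 1, 2016 has no effect on the deadline.
The other events in the timeline have no effect on the limitation period under the stated rules.
Filing on March 23, 2017 missed the February 9, 2017 deadline — the action is time-barred.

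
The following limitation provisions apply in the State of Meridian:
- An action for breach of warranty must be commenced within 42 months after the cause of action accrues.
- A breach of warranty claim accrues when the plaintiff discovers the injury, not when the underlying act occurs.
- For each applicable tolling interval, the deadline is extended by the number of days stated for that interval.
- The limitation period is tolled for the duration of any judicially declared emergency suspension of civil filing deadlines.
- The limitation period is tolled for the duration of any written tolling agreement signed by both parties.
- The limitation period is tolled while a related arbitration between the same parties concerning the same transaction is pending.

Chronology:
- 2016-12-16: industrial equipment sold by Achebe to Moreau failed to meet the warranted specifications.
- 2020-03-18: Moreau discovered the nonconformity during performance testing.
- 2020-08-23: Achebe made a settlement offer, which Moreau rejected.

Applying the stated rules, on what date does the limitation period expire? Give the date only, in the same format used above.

The claim did not accrue until Moreau discovered the injury on 2020-03-18; the 2016-12-16 act date does not start the clock under the stated rule.
42 months from 2020-03-18 is 2023-09-18.
Nothing else in the chronology tolls or restarts the period.

2023-09-18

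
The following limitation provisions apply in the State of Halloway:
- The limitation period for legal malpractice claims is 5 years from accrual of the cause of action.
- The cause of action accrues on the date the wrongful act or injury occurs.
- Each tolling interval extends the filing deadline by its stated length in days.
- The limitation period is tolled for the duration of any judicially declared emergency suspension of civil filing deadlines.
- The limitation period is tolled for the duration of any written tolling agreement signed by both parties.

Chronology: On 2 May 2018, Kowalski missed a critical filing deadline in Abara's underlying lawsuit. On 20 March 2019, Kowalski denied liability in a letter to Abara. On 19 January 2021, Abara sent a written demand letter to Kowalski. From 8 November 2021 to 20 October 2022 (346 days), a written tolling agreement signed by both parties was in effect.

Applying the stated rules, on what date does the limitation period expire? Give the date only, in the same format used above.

The claim accrued on 2 May 2018, when the wrongful act occurred.
5 years from 2 May 2018 is 2 May 2023.
The period was tolled for 346 days by the written tolling agreement (8 November 2021 to 20 October 2022), pushing the deadline to 12 April 2024.
Nothing else in the chronology tolls or restarts the period.

12 April 2024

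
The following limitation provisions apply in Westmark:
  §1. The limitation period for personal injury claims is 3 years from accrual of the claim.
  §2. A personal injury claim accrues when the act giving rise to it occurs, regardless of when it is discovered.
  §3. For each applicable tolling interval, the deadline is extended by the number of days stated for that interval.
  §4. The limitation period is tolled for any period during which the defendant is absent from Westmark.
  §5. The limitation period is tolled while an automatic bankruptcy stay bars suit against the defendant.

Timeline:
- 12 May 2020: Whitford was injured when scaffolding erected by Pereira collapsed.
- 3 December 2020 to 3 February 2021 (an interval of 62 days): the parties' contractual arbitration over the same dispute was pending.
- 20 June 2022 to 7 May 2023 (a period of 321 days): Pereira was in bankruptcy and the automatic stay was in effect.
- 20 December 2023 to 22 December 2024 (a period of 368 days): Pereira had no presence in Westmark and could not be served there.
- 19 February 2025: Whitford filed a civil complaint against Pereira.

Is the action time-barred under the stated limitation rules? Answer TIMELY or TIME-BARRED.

TIMELY

The limitation period began to run on 12 May 2020.
Adding the 3 years base period to 12 May 2020 gives a deadline of 12 May 2023, before any tolling.
Because the automatic bankruptcy stay ran from 20 June 2022 to 7 May 2023, the deadline is extended by 321 days to 28 March 2024.
Because the defendant's absence from the jurisdiction ran from 20 December 2023 to 22 December 2024, the deadline is extended by 368 days to 31 March 2025.
Although a pending arbitration ran from 3 December 2020 to 3 February 2021, the stated rules do not make that a tolling event, so it is disregarded.
Filing on 19 February 2025 beat the 31 March 2025 deadline — the action is timely.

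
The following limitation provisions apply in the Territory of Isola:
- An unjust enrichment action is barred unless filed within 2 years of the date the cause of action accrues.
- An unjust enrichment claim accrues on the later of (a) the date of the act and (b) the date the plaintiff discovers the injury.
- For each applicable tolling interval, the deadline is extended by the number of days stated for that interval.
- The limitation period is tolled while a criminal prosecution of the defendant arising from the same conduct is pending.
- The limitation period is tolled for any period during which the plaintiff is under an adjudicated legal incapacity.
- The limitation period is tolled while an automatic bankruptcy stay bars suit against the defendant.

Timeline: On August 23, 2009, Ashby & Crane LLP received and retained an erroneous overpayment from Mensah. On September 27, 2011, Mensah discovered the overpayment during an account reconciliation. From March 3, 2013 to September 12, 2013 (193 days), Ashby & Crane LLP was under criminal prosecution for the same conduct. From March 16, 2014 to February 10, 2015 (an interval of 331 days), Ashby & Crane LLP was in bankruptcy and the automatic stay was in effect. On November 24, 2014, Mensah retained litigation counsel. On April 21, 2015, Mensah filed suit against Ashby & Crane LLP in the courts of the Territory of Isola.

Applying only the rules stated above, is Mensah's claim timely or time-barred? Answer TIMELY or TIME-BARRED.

TIME-BARRED

Taking the later of the act (August 23, 2009) and discovery (September 27, 2011), the claim accrued on September 27, 2011.
The untolled deadline — 2 years after September 27, 2011 — is September 27, 2013.
Because the pending criminal prosecution ran from March 3, 2013 to September 12, 2013, the deadline is extended by 193 days to April 8, 2014.
Because the automatic bankruptcy stay ran from March 16, 2014 to February 10, 2015, the deadline is extended by 331 days to March 5, 2015.
Nothing else in the chronology tolls or restarts the period.
The April 21, 2015 filing falls after the March 5, 2015 deadline; the claim is time-barred.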